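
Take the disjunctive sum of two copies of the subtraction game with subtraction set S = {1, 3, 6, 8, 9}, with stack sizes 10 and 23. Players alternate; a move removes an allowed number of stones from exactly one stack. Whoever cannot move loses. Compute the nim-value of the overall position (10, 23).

1

All stacks use S = {1, 3, 6, 8, 9}:
G(0) = 0
G(1) = mex{0} = 1
G(2) = mex{1} = 0
G(3) = mex{0,0} = 1
G(4) = mex{1,1} = 0
G(5) = mex{0,0} = 1
G(6) = mex{1,1,0} = 2
G(7) = mex{2,0,1} = 3
G(8) = mex{3,1,0,0} = 2
G(9) = mex{2,2,1,1,0} = 3
G(10) = mex{3,3,0,0,1} = 2
G(11) = mex{2,2,1,1,0} = 3
G(12) = mex{3,3,2,0,1} = 4
G(13) = mex{4,2,3,1,0} = 5
G(14) = mex{5,3,2,2,1} = 0
G(15) = mex{0,4,3,3,2} = 1
G(16) = mex{1,5,2,2,3} = 0
G(17) = mex{0,0,3,3,2} = 1
G(18) = mex{1,1,4,2,3} = 0
G(19) = mex{0,0,5,3,2} = 1
G(20) = mex{1,1,0,4,3} = 2
G(21) = mex{2,0,1,5,4} = 3
G(22) = mex{3,1,0,0,5} = 2
G(23) = mex{2,2,1,1,0} = 3
Stack A: G(10) = 2.
Stack B: G(23) = 3.
Combined Grundy value = 2 ⊕ 3 = 1.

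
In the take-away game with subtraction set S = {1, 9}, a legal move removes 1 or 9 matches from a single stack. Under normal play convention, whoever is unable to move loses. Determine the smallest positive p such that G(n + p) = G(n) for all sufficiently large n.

G(0) = 0
G(1) = mex{0} = 1
G(2) = mex{1} = 0
G(3) = mex{0} = 1
G(4) = mex{1} = 0
G(5) = mex{0} = 1
G(6) = mex{1} = 0
G(7) = mex{0} = 1
G(8) = mex{1} = 0
G(9) = mex{0,0} = 1
G(10) = mex{1,1} = 0
G(11) = mex{0,0} = 1
G(12) = mex{1,1} = 0
G(13) = mex{0,0} = 1
G(14) = mex{1,1} = 0
G(n+2) = G(n) holds for n = 0,…,8 (a full window of length max(S) = 9), so the sequence is purely periodic with period 2.

2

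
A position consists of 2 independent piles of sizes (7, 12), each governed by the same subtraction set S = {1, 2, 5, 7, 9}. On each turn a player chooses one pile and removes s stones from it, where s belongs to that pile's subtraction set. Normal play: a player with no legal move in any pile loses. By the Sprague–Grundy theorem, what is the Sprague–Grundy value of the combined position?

2

All piles use S = {1, 2, 5, 7, 9}:
n :  0  1  2  3  4  5  6  7  8  9 10 11 12
G :  0  1  2  0  1  2  0  1  2  3  4  5  3
Pile A: G(7) = 1.
Pile B: G(12) = 3.
Combined Grundy value = 1 ⊕ 3 = 2.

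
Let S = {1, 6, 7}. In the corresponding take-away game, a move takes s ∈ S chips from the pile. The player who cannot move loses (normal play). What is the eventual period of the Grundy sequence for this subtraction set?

12

n :  0  1  2  3  4  5  6  7  8  9 10 11 12 13 14 15 16 17 18 19 20 21 22 23 24 25
G :  0  1  0  1  0  1  2  3  2  3  2  3  0  1  0  1  0  1  2  3  2  3  2  3  0  1
G(n+12) = G(n) holds for n = 0,…,6 (a full window of length max(S) = 7), so the sequence is purely periodic with period 12.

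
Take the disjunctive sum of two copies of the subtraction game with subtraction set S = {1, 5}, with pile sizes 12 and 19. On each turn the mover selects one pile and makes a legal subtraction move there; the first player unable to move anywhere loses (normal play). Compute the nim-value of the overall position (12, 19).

1

All piles use S = {1, 5}:
n :  0  1  2  3  4  5  6  7  8  9 10 11 12 13 14 15 16 17 18 19
G :  0  1  0  1  0  1  0  1  0  1  0  1  0  1  0  1  0  1  0  1
Pile A: G(12) = 0.
Pile B: G(19) = 1.
Combined Grundy value = 0 ⊕ 1 = 1.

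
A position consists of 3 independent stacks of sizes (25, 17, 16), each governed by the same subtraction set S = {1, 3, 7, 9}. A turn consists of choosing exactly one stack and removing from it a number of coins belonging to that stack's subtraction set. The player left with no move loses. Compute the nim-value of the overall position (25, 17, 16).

0

All stacks use S = {1, 3, 7, 9}:
n :  0  1  2  3  4  5  6  7  8  9 10 11 12 13 14 15 16 17 18 19 20 21 22 23 24 25
G :  0  1  0  1  0  1  0  1  0  1  0  1  0  1  0  1  0  1  0  1  0  1  0  1  0  1
Stack A: G(25) = 1.
Stack B: G(17) = 1.
Stack C: G(16) = 0.
Combined Grundy value = 1 ⊕ 1 ⊕ 0 = 0.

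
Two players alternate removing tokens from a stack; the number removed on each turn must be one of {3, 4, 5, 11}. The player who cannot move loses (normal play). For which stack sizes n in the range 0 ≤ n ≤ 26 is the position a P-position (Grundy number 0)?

0, 1, 2, 8, 9, 10, 16, 17, 18, 24, 25, 26

n :  0  1  2  3  4  5  6  7  8  9 10 11 12 13 14 15 16 17 18 19 20 21 22 23 24 25 26
G :  0  0  0  1  1  1  2  2  0  0  0  1  1  1  2  2  0  0  0  1  1  1  2  2  0  0  0
P-positions are exactly the n with G(n) = 0.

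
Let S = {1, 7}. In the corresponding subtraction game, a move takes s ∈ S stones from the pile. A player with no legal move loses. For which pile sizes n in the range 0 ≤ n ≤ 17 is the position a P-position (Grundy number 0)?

G(0) = 0
G(1) = mex{0} = 1
G(2) = mex{1} = 0
G(3) = mex{0} = 1
G(4) = mex{1} = 0
G(5) = mex{0} = 1
G(6) = mex{1} = 0
G(7) = mex{0,0} = 1
G(8) = mex{1,1} = 0
G(9) = mex{0,0} = 1
G(10) = mex{1,1} = 0
G(11) = mex{0,0} = 1
G(12) = mex{1,1} = 0
G(13) = mex{0,0} = 1
G(14) = mex{1,1} = 0
G(15) = mex{0,0} = 1
G(16) = mex{1,1} = 0
G(17) = mex{0,0} = 1
P-positions are exactly the n with G(n) = 0.

0, 2, 4, 6, 8, 10, 12, 14, 16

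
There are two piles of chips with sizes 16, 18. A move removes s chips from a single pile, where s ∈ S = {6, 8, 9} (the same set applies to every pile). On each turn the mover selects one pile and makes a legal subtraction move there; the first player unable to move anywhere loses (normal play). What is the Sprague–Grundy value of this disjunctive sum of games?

0

All piles use S = {6, 8, 9}:
n :  0  1  2  3  4  5  6  7  8  9 10 11 12 13 14 15 16 17 18
G :  0  0  0  0  0  0  1  1  1  1  1  1  2  2  2  0  0  0  0
Pile A: G(16) = 0.
Pile B: G(18) = 0.
Combined Grundy value = 0 ⊕ 0 = 0.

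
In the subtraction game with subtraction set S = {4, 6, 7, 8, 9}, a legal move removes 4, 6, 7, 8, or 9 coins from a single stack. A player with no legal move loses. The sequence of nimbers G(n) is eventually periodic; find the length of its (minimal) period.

n :  0  1  2  3  4  5  6  7  8  9 10 11 12 13 14 15 16 17 18 19 20 21 22 23 24 25 26 27
G :  0  0  0  0  1  1  1  1  2  2  2  2  3  0  0  0  0  1  1  1  1  2  2  2  2  3  0  0
G(n+13) = G(n) holds for n = 0,…,8 (a full window of length max(S) = 9), so the sequence is purely periodic with period 13.

13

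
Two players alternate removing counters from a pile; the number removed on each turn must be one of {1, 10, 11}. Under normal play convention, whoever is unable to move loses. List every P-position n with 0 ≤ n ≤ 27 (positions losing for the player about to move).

n :  0  1  2  3  4  5  6  7  8  9 10 11 12 13 14 15 16 17 18 19 20 21 22 23 24 25 26 27
G :  0  1  0  1  0  1  0  1  0  1  2  3  2  3  2  3  2  3  2  3  0  1  0  1  0  1  0  1
P-positions are exactly the n with G(n) = 0.

0, 2, 4, 6, 8, 20, 22, 24, 26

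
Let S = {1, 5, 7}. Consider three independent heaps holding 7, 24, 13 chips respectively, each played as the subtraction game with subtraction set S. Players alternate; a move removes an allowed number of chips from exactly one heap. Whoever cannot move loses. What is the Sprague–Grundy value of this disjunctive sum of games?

0

All heaps use S = {1, 5, 7}:
n :  0  1  2  3  4  5  6  7  8  9 10 11 12 13 14 15 16 17 18 19 20 21 22 23 24
G :  0  1  0  1  0  1  0  1  0  1  0  1  0  1  0  1  0  1  0  1  0  1  0  1  0
Heap A: G(7) = 1.
Heap B: G(24) = 0.
Heap C: G(13) = 1.
Combined Grundy value = 1 ⊕ 0 ⊕ 1 = 0.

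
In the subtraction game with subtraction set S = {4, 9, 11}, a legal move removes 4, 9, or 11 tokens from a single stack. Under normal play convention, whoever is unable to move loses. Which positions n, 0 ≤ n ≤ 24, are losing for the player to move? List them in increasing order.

G(0) = 0
G(1) = mex{} = 0
G(2) = mex{} = 0
G(3) = mex{} = 0
G(4) = mex{0} = 1
G(5) = mex{0} = 1
G(6) = mex{0} = 1
G(7) = mex{0} = 1
G(8) = mex{1} = 0
G(9) = mex{1,0} = 2
G(10) = mex{1,0} = 2
G(11) = mex{1,0,0} = 2
G(12) = mex{0,0,0} = 1
G(13) = mex{2,1,0} = 3
G(14) = mex{2,1,0} = 3
G(15) = mex{2,1,1} = 0
G(16) = mex{1,1,1} = 0
G(17) = mex{3,0,1} = 2
G(18) = mex{3,2,1} = 0
G(19) = mex{0,2,0} = 1
G(20) = mex{0,2,2} = 1
G(21) = mex{2,1,2} = 0
G(22) = mex{0,3,2} = 1
G(23) = mex{1,3,1} = 0
G(24) = mex{1,0,3} = 2
P-positions are exactly the n with G(n) = 0.

0, 1, 2, 3, 8, 15, 16, 18, 21, 23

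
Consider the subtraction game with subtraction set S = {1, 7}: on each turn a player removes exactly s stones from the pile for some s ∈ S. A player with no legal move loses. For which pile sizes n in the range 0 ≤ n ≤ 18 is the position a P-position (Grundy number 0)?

0, 2, 4, 6, 8, 10, 12, 14, 16, 18

G(0) = 0
G(1) = mex{0} = 1
G(2) = mex{1} = 0
G(3) = mex{0} = 1
G(4) = mex{1} = 0
G(5) = mex{0} = 1
G(6) = mex{1} = 0
G(7) = mex{0,0} = 1
G(8) = mex{1,1} = 0
G(9) = mex{0,0} = 1
G(10) = mex{1,1} = 0
G(11) = mex{0,0} = 1
G(12) = mex{1,1} = 0
G(13) = mex{0,0} = 1
G(14) = mex{1,1} = 0
G(15) = mex{0,0} = 1
G(16) = mex{1,1} = 0
G(17) = mex{0,0} = 1
G(18) = mex{1,1} = 0
P-positions are exactly the n with G(n) = 0.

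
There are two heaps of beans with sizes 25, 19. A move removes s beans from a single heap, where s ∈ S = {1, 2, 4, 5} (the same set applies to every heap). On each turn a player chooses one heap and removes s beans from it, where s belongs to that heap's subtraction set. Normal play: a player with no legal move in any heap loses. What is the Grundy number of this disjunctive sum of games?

0

All heaps use S = {1, 2, 4, 5}:
n :  0  1  2  3  4  5  6  7  8  9 10 11 12 13 14 15 16 17 18 19 20 21 22 23 24 25
G :  0  1  2  0  1  2  0  1  2  0  1  2  0  1  2  0  1  2  0  1  2  0  1  2  0  1
Heap A: G(25) = 1.
Heap B: G(19) = 1.
Combined Grundy value = 1 ⊕ 1 = 0.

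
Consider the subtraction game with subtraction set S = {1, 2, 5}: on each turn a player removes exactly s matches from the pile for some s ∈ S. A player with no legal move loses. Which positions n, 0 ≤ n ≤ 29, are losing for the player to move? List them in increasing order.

G(0) = 0
G(1) = mex{0} = 1
G(2) = mex{1,0} = 2
G(3) = mex{2,1} = 0
G(4) = mex{0,2} = 1
G(5) = mex{1,0,0} = 2
G(6) = mex{2,1,1} = 0
G(7) = mex{0,2,2} = 1
G(8) = mex{1,0,0} = 2
G(9) = mex{2,1,1} = 0
G(10) = mex{0,2,2} = 1
G(11) = mex{1,0,0} = 2
G(12) = mex{2,1,1} = 0
G(13) = mex{0,2,2} = 1
G(14) = mex{1,0,0} = 2
G(15) = mex{2,1,1} = 0
G(16) = mex{0,2,2} = 1
G(17) = mex{1,0,0} = 2
G(18) = mex{2,1,1} = 0
G(19) = mex{0,2,2} = 1
G(20) = mex{1,0,0} = 2
G(21) = mex{2,1,1} = 0
G(22) = mex{0,2,2} = 1
G(23) = mex{1,0,0} = 2
G(24) = mex{2,1,1} = 0
G(25) = mex{0,2,2} = 1
G(26) = mex{1,0,0} = 2
G(27) = mex{2,1,1} = 0
G(28) = mex{0,2,2} = 1
G(29) = mex{1,0,0} = 2
P-positions are exactly the n with G(n) = 0.

0, 3, 6, 9, 12, 15, 18, 21, 24, 27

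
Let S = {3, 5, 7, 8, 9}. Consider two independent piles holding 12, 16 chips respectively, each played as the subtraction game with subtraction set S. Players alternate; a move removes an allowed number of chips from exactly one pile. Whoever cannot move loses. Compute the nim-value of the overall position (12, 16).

1

All piles use S = {3, 5, 7, 8, 9}:
G(0) = 0
G(1) = mex{} = 0
G(2) = mex{} = 0
G(3) = mex{0} = 1
G(4) = mex{0} = 1
G(5) = mex{0,0} = 1
G(6) = mex{1,0} = 2
G(7) = mex{1,0,0} = 2
G(8) = mex{1,1,0,0} = 2
G(9) = mex{2,1,0,0,0} = 3
G(10) = mex{2,1,1,0,0} = 3
G(11) = mex{2,2,1,1,0} = 3
G(12) = mex{3,2,1,1,1} = 0
G(13) = mex{3,2,2,1,1} = 0
G(14) = mex{3,3,2,2,1} = 0
G(15) = mex{0,3,2,2,2} = 1
G(16) = mex{0,3,3,2,2} = 1
Pile A: G(12) = 0.
Pile B: G(16) = 1.
Combined Grundy value = 0 ⊕ 1 = 1.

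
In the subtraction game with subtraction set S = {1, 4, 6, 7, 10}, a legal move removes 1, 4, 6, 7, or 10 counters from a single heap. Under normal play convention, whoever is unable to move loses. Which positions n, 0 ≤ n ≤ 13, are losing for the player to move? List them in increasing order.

0, 2, 5, 13

G(0) = 0
G(1) = mex{0} = 1
G(2) = mex{1} = 0
G(3) = mex{0} = 1
G(4) = mex{1,0} = 2
G(5) = mex{2,1} = 0
G(6) = mex{0,0,0} = 1
G(7) = mex{1,1,1,0} = 2
G(8) = mex{2,2,0,1} = 3
G(9) = mex{3,0,1,0} = 2
G(10) = mex{2,1,2,1,0} = 3
G(11) = mex{3,2,0,2,1} = 4
G(12) = mex{4,3,1,0,0} = 2
G(13) = mex{2,2,2,1,1} = 0
P-positions are exactly the n with G(n) = 0.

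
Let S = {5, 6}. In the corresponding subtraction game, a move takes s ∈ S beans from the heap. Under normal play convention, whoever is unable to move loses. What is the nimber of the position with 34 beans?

0

G(0) = 0
G(1) = mex{} = 0
G(2) = mex{} = 0
G(3) = mex{} = 0
G(4) = mex{} = 0
G(5) = mex{0} = 1
G(6) = mex{0,0} = 1
G(7) = mex{0,0} = 1
G(8) = mex{0,0} = 1
G(9) = mex{0,0} = 1
G(10) = mex{1,0} = 2
G(11) = mex{1,1} = 0
G(12) = mex{1,1} = 0
G(13) = mex{1,1} = 0
G(14) = mex{1,1} = 0
G(15) = mex{2,1} = 0
G(16) = mex{0,2} = 1
G(17) = mex{0,0} = 1
G(18) = mex{0,0} = 1
G(19) = mex{0,0} = 1
G(20) = mex{0,0} = 1
G(21) = mex{1,0} = 2
G(22) = mex{1,1} = 0
G(23) = mex{1,1} = 0
G(24) = mex{1,1} = 0
G(25) = mex{1,1} = 0
G(26) = mex{2,1} = 0
G(27) = mex{0,2} = 1
G(28) = mex{0,0} = 1
G(29) = mex{0,0} = 1
G(30) = mex{0,0} = 1
G(31) = mex{0,0} = 1
G(32) = mex{1,0} = 2
G(33) = mex{1,1} = 0
G(34) = mex{1,1} = 0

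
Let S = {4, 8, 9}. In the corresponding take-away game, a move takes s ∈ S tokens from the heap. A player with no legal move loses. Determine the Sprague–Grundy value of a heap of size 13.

n :  0  1  2  3  4  5  6  7  8  9 10 11 12 13
G :  0  0  0  0  1  1  1  1  2  2  2  2  3  0

0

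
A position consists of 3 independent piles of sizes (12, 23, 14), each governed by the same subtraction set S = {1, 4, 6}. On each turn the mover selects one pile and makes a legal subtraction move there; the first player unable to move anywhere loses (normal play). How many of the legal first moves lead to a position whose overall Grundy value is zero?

All piles use S = {1, 4, 6}:
n :  0  1  2  3  4  5  6  7  8  9 10 11 12 13 14 15 16 17 18 19 20 21 22 23
G :  0  1  0  1  2  0  1  0  1  2  0  1  0  1  2  0  1  0  1  2  0  1  0  1
Pile A: G(12) = 0.
Pile B: G(23) = 1.
Pile C: G(14) = 2.
Combined Grundy value = 0 ⊕ 1 ⊕ 2 = 3.
A winning move leaves total XOR = 0, i.e. changes one component's Grundy value g to g ⊕ X where X is the current total.
Pile A: need g' = 0⊕3 = 3. Options: 12−1→G=1, 12−4→G=1, 12−6→G=1. Hits: 0.
Pile B: need g' = 1⊕3 = 2. Options: 23−1→G=0, 23−4→G=2, 23−6→G=0. Hits: 1.
Pile C: need g' = 2⊕3 = 1. Options: 14−1→G=1, 14−4→G=0, 14−6→G=1. Hits: 2.

3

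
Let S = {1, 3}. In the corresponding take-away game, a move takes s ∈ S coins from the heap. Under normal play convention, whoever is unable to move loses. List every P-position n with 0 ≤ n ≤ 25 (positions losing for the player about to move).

G(0) = 0
G(1) = mex{0} = 1
G(2) = mex{1} = 0
G(3) = mex{0,0} = 1
G(4) = mex{1,1} = 0
G(5) = mex{0,0} = 1
G(6) = mex{1,1} = 0
G(7) = mex{0,0} = 1
G(8) = mex{1,1} = 0
G(9) = mex{0,0} = 1
G(10) = mex{1,1} = 0
G(11) = mex{0,0} = 1
G(12) = mex{1,1} = 0
G(13) = mex{0,0} = 1
G(14) = mex{1,1} = 0
G(15) = mex{0,0} = 1
G(16) = mex{1,1} = 0
G(17) = mex{0,0} = 1
G(18) = mex{1,1} = 0
G(19) = mex{0,0} = 1
G(20) = mex{1,1} = 0
G(21) = mex{0,0} = 1
G(22) = mex{1,1} = 0
G(23) = mex{0,0} = 1
G(24) = mex{1,1} = 0
G(25) = mex{0,0} = 1
P-positions are exactly the n with G(n) = 0.

0, 2, 4, 6, 8, 10, 12, 14, 16, 18, 20, 22, 24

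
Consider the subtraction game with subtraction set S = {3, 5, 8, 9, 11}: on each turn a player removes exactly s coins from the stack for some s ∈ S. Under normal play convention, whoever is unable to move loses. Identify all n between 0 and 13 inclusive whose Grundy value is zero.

G(0) = 0
G(1) = mex{} = 0
G(2) = mex{} = 0
G(3) = mex{0} = 1
G(4) = mex{0} = 1
G(5) = mex{0,0} = 1
G(6) = mex{1,0} = 2
G(7) = mex{1,0} = 2
G(8) = mex{1,1,0} = 2
G(9) = mex{2,1,0,0} = 3
G(10) = mex{2,1,0,0} = 3
G(11) = mex{2,2,1,0,0} = 3
G(12) = mex{3,2,1,1,0} = 4
G(13) = mex{3,2,1,1,0} = 4
P-positions are exactly the n with G(n) = 0.

0, 1, 2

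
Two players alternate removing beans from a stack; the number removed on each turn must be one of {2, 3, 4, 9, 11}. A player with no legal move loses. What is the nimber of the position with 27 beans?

G(0) = 0
G(1) = mex{} = 0
G(2) = mex{0} = 1
G(3) = mex{0,0} = 1
G(4) = mex{1,0,0} = 2
G(5) = mex{1,1,0} = 2
G(6) = mex{2,1,1} = 0
G(7) = mex{2,2,1} = 0
G(8) = mex{0,2,2} = 1
G(9) = mex{0,0,2,0} = 1
G(10) = mex{1,0,0,0} = 2
G(11) = mex{1,1,0,1,0} = 2
G(12) = mex{2,1,1,1,0} = 3
G(13) = mex{2,2,1,2,1} = 0
G(14) = mex{3,2,2,2,1} = 0
G(15) = mex{0,3,2,0,2} = 1
G(16) = mex{0,0,3,0,2} = 1
G(17) = mex{1,0,0,1,0} = 2
G(18) = mex{1,1,0,1,0} = 2
G(19) = mex{2,1,1,2,1} = 0
G(20) = mex{2,2,1,2,1} = 0
G(21) = mex{0,2,2,3,2} = 1
G(22) = mex{0,0,2,0,2} = 1
G(23) = mex{1,0,0,0,3} = 2
G(24) = mex{1,1,0,1,0} = 2
G(25) = mex{2,1,1,1,0} = 3
G(26) = mex{2,2,1,2,1} = 0
G(27) = mex{3,2,2,2,1} = 0

0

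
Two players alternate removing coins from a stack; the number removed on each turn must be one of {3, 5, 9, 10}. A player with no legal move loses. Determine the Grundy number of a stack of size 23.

3

n :  0  1  2  3  4  5  6  7  8  9 10 11 12 13 14 15 16 17 18 19 20 21 22 23
G :  0  0  0  1  1  1  2  2  0  3  3  1  4  2  0  0  0  1  1  1  2  2  0  3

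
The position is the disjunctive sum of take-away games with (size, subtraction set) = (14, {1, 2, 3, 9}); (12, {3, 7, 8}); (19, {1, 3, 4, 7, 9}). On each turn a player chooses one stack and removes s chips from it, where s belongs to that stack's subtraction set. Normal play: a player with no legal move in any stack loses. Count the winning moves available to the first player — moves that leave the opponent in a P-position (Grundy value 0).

Stack A, S = {1, 2, 3, 9}:
G(0) = 0
G(1) = mex{0} = 1
G(2) = mex{1,0} = 2
G(3) = mex{2,1,0} = 3
G(4) = mex{3,2,1} = 0
G(5) = mex{0,3,2} = 1
G(6) = mex{1,0,3} = 2
G(7) = mex{2,1,0} = 3
G(8) = mex{3,2,1} = 0
G(9) = mex{0,3,2,0} = 1
G(10) = mex{1,0,3,1} = 2
G(11) = mex{2,1,0,2} = 3
G(12) = mex{3,2,1,3} = 0
G(13) = mex{0,3,2,0} = 1
G(14) = mex{1,0,3,1} = 2
G_A(14) = 2.
Stack B, S = {3, 7, 8}:
G(0) = 0
G(1) = mex{} = 0
G(2) = mex{} = 0
G(3) = mex{0} = 1
G(4) = mex{0} = 1
G(5) = mex{0} = 1
G(6) = mex{1} = 0
G(7) = mex{1,0} = 2
G(8) = mex{1,0,0} = 2
G(9) = mex{0,0,0} = 1
G(10) = mex{2,1,0} = 3
G(11) = mex{2,1,1} = 0
G(12) = mex{1,1,1} = 0
G_B(12) = 0.
Stack C, S = {1, 3, 4, 7, 9}:
n :  0  1  2  3  4  5  6  7  8  9 10 11 12 13 14 15 16 17 18 19
G :  0  1  0  1  2  3  2  3  0  1  0  1  2  3  2  3  0  1  0  1
G_C(19) = 1.
Combined Grundy value = 2 ⊕ 0 ⊕ 1 = 3.
A winning move leaves total XOR = 0, i.e. changes one component's Grundy value g to g ⊕ X where X is the current total.
Stack A: need g' = 2⊕3 = 1. Options: 14−1→G=1, 14−2→G=0, 14−3→G=3, 14−9→G=1. Hits: 2.
Stack B: need g' = 0⊕3 = 3. Options: 12−3→G=1, 12−7→G=1, 12−8→G=1. Hits: 0.
Stack C: need g' = 1⊕3 = 2. Options: 19−1→G=0, 19−3→G=0, 19−4→G=3, 19−7→G=2, 19−9→G=0. Hits: 1.

3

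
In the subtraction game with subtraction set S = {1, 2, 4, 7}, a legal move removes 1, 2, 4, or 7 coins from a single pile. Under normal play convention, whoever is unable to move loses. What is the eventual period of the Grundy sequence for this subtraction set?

3

n :  0  1  2  3  4  5  6  7  8  9 10 11 12 13 14
G :  0  1  2  0  1  2  0  1  2  0  1  2  0  1  2
G(n+3) = G(n) holds for n = 0,…,6 (a full window of length max(S) = 7), so the sequence is purely periodic with period 3.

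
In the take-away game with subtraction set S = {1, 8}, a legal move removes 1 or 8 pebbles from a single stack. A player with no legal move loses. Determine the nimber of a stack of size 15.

G(0) = 0
G(1) = mex{0} = 1
G(2) = mex{1} = 0
G(3) = mex{0} = 1
G(4) = mex{1} = 0
G(5) = mex{0} = 1
G(6) = mex{1} = 0
G(7) = mex{0} = 1
G(8) = mex{1,0} = 2
G(9) = mex{2,1} = 0
G(10) = mex{0,0} = 1
G(11) = mex{1,1} = 0
G(12) = mex{0,0} = 1
G(13) = mex{1,1} = 0
G(14) = mex{0,0} = 1
G(15) = mex{1,1} = 0

0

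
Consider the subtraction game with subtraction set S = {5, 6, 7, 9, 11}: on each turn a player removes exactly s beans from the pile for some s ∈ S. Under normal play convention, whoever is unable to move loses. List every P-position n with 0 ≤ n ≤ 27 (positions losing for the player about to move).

0, 1, 2, 3, 4, 16, 17, 18, 19, 20

n :  0  1  2  3  4  5  6  7  8  9 10 11 12 13 14 15 16 17 18 19 20 21 22 23 24 25 26 27
G :  0  0  0  0  0  1  1  1  1  1  2  2  2  2  2  3  0  0  0  0  0  1  1  1  1  1  2  2
P-positions are exactly the n with G(n) = 0.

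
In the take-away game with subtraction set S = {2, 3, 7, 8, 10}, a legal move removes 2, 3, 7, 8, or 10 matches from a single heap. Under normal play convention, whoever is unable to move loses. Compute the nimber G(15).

n :  0  1  2  3  4  5  6  7  8  9 10 11 12 13 14 15
G :  0  0  1  1  2  0  0  1  1  2  2  3  3  4  4  2

2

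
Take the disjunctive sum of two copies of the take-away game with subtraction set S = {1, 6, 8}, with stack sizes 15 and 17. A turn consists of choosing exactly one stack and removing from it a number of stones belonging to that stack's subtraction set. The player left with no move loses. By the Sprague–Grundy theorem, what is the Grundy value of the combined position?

0

All stacks use S = {1, 6, 8}:
n :  0  1  2  3  4  5  6  7  8  9 10 11 12 13 14 15 16 17
G :  0  1  0  1  0  1  2  0  1  0  1  0  1  2  0  1  0  1
Stack A: G(15) = 1.
Stack B: G(17) = 1.
Combined Grundy value = 1 ⊕ 1 = 0.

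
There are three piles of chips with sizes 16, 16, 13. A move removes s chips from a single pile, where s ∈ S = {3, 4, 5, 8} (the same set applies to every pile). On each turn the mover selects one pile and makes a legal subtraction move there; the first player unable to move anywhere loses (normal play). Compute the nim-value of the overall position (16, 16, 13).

All piles use S = {3, 4, 5, 8}:
G(0) = 0
G(1) = mex{} = 0
G(2) = mex{} = 0
G(3) = mex{0} = 1
G(4) = mex{0,0} = 1
G(5) = mex{0,0,0} = 1
G(6) = mex{1,0,0} = 2
G(7) = mex{1,1,0} = 2
G(8) = mex{1,1,1,0} = 2
G(9) = mex{2,1,1,0} = 3
G(10) = mex{2,2,1,0} = 3
G(11) = mex{2,2,2,1} = 0
G(12) = mex{3,2,2,1} = 0
G(13) = mex{3,3,2,1} = 0
G(14) = mex{0,3,3,2} = 1
G(15) = mex{0,0,3,2} = 1
G(16) = mex{0,0,0,2} = 1
Pile A: G(16) = 1.
Pile B: G(16) = 1.
Pile C: G(13) = 0.
Combined Grundy value = 1 ⊕ 1 ⊕ 0 = 0.

0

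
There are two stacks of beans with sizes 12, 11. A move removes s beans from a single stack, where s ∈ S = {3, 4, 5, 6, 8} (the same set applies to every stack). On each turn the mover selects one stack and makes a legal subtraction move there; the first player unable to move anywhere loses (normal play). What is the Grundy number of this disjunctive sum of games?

All stacks use S = {3, 4, 5, 6, 8}:
n :  0  1  2  3  4  5  6  7  8  9 10 11 12
G :  0  0  0  1  1  1  2  2  2  3  3  0  0
Stack A: G(12) = 0.
Stack B: G(11) = 0.
Combined Grundy value = 0 ⊕ 0 = 0.

0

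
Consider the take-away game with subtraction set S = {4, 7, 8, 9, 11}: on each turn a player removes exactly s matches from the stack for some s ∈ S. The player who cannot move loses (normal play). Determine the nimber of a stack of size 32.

0

G(0) = 0
G(1) = mex{} = 0
G(2) = mex{} = 0
G(3) = mex{} = 0
G(4) = mex{0} = 1
G(5) = mex{0} = 1
G(6) = mex{0} = 1
G(7) = mex{0,0} = 1
G(8) = mex{1,0,0} = 2
G(9) = mex{1,0,0,0} = 2
G(10) = mex{1,0,0,0} = 2
G(11) = mex{1,1,0,0,0} = 2
G(12) = mex{2,1,1,0,0} = 3
G(13) = mex{2,1,1,1,0} = 3
G(14) = mex{2,1,1,1,0} = 3
G(15) = mex{2,2,1,1,1} = 0
G(16) = mex{3,2,2,1,1} = 0
G(17) = mex{3,2,2,2,1} = 0
G(18) = mex{3,2,2,2,1} = 0
G(19) = mex{0,3,2,2,2} = 1
G(20) = mex{0,3,3,2,2} = 1
G(21) = mex{0,3,3,3,2} = 1
G(22) = mex{0,0,3,3,2} = 1
G(23) = mex{1,0,0,3,3} = 2
G(24) = mex{1,0,0,0,3} = 2
G(25) = mex{1,0,0,0,3} = 2
G(26) = mex{1,1,0,0,0} = 2
G(27) = mex{2,1,1,0,0} = 3
G(28) = mex{2,1,1,1,0} = 3
G(29) = mex{2,1,1,1,0} = 3
G(30) = mex{2,2,1,1,1} = 0
G(31) = mex{3,2,2,1,1} = 0
G(32) = mex{3,2,2,2,1} = 0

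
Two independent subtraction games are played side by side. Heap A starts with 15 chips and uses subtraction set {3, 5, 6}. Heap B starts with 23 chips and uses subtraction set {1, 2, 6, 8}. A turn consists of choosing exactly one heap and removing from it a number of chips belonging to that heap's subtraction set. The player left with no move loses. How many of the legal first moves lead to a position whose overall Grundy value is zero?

Heap A, S = {3, 5, 6}:
n :  0  1  2  3  4  5  6  7  8  9 10 11 12 13 14 15
G :  0  0  0  1  1  1  2  2  2  0  0  0  1  1  1  2
G_A(15) = 2.
Heap B, S = {1, 2, 6, 8}:
n :  0  1  2  3  4  5  6  7  8  9 10 11 12 13 14 15 16 17 18 19 20 21 22 23
G :  0  1  2  0  1  2  3  0  1  2  0  1  2  3  0  1  2  0  1  2  3  0  1  2
G_B(23) = 2.
Combined Grundy value = 2 ⊕ 2 = 0.
A winning move leaves total XOR = 0, i.e. changes one component's Grundy value g to g ⊕ X where X is the current total.
Heap A: target g' = 2⊕0 = 2, but every legal move changes the Grundy value (mex property), so 0 moves.
Heap B: target g' = 2⊕0 = 2, but every legal move changes the Grundy value (mex property), so 0 moves.

0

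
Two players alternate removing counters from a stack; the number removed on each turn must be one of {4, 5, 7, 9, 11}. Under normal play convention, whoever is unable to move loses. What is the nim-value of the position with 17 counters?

0

G(0) = 0
G(1) = mex{} = 0
G(2) = mex{} = 0
G(3) = mex{} = 0
G(4) = mex{0} = 1
G(5) = mex{0,0} = 1
G(6) = mex{0,0} = 1
G(7) = mex{0,0,0} = 1
G(8) = mex{1,0,0} = 2
G(9) = mex{1,1,0,0} = 2
G(10) = mex{1,1,0,0} = 2
G(11) = mex{1,1,1,0,0} = 2
G(12) = mex{2,1,1,0,0} = 3
G(13) = mex{2,2,1,1,0} = 3
G(14) = mex{2,2,1,1,0} = 3
G(15) = mex{2,2,2,1,1} = 0
G(16) = mex{3,2,2,1,1} = 0
G(17) = mex{3,3,2,2,1} = 0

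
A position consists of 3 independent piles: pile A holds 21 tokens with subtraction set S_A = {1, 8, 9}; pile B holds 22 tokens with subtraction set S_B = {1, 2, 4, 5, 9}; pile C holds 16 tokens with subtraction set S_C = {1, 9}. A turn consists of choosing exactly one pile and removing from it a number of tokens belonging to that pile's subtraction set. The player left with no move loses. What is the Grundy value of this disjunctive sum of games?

Pile A, S = {1, 8, 9}:
n :  0  1  2  3  4  5  6  7  8  9 10 11 12 13 14 15 16 17 18 19 20 21
G :  0  1  0  1  0  1  0  1  2  3  2  3  2  3  2  3  0  1  0  1  0  1
G_A(21) = 1.
Pile B, S = {1, 2, 4, 5, 9}:
G(0) = 0
G(1) = mex{0} = 1
G(2) = mex{1,0} = 2
G(3) = mex{2,1} = 0
G(4) = mex{0,2,0} = 1
G(5) = mex{1,0,1,0} = 2
G(6) = mex{2,1,2,1} = 0
G(7) = mex{0,2,0,2} = 1
G(8) = mex{1,0,1,0} = 2
G(9) = mex{2,1,2,1,0} = 3
G(10) = mex{3,2,0,2,1} = 4
G(11) = mex{4,3,1,0,2} = 5
G(12) = mex{5,4,2,1,0} = 3
G(13) = mex{3,5,3,2,1} = 0
G(14) = mex{0,3,4,3,2} = 1
G(15) = mex{1,0,5,4,0} = 2
G(16) = mex{2,1,3,5,1} = 0
G(17) = mex{0,2,0,3,2} = 1
G(18) = mex{1,0,1,0,3} = 2
G(19) = mex{2,1,2,1,4} = 0
G(20) = mex{0,2,0,2,5} = 1
G(21) = mex{1,0,1,0,3} = 2
G(22) = mex{2,1,2,1,0} = 3
G_B(22) = 3.
Pile C, S = {1, 9}:
n :  0  1  2  3  4  5  6  7  8  9 10 11 12 13 14 15 16
G :  0  1  0  1  0  1  0  1  0  1  0  1  0  1  0  1  0
G_C(16) = 0.
Combined Grundy value = 1 ⊕ 3 ⊕ 0 = 2.

2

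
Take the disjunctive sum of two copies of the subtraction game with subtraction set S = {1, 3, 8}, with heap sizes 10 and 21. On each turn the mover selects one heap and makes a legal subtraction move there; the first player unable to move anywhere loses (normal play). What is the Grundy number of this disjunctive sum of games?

0

All heaps use S = {1, 3, 8}:
G(0) = 0
G(1) = mex{0} = 1
G(2) = mex{1} = 0
G(3) = mex{0,0} = 1
G(4) = mex{1,1} = 0
G(5) = mex{0,0} = 1
G(6) = mex{1,1} = 0
G(7) = mex{0,0} = 1
G(8) = mex{1,1,0} = 2
G(9) = mex{2,0,1} = 3
G(10) = mex{3,1,0} = 2
G(11) = mex{2,2,1} = 0
G(12) = mex{0,3,0} = 1
G(13) = mex{1,2,1} = 0
G(14) = mex{0,0,0} = 1
G(15) = mex{1,1,1} = 0
G(16) = mex{0,0,2} = 1
G(17) = mex{1,1,3} = 0
G(18) = mex{0,0,2} = 1
G(19) = mex{1,1,0} = 2
G(20) = mex{2,0,1} = 3
G(21) = mex{3,1,0} = 2
Heap A: G(10) = 2.
Heap B: G(21) = 2.
Combined Grundy value = 2 ⊕ 2 = 0.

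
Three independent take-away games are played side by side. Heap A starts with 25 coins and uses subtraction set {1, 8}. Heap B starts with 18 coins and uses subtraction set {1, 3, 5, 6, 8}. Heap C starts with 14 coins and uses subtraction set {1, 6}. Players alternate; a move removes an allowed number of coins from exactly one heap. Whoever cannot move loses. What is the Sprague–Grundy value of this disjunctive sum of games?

Heap A, S = {1, 8}:
G(0) = 0
G(1) = mex{0} = 1
G(2) = mex{1} = 0
G(3) = mex{0} = 1
G(4) = mex{1} = 0
G(5) = mex{0} = 1
G(6) = mex{1} = 0
G(7) = mex{0} = 1
G(8) = mex{1,0} = 2
G(9) = mex{2,1} = 0
G(10) = mex{0,0} = 1
G(11) = mex{1,1} = 0
G(12) = mex{0,0} = 1
G(13) = mex{1,1} = 0
G(14) = mex{0,0} = 1
G(15) = mex{1,1} = 0
G(16) = mex{0,2} = 1
G(17) = mex{1,0} = 2
G(18) = mex{2,1} = 0
G(19) = mex{0,0} = 1
G(20) = mex{1,1} = 0
G(21) = mex{0,0} = 1
G(22) = mex{1,1} = 0
G(23) = mex{0,0} = 1
G(24) = mex{1,1} = 0
G(25) = mex{0,2} = 1
G_A(25) = 1.
Heap B, S = {1, 3, 5, 6, 8}:
G(0) = 0
G(1) = mex{0} = 1
G(2) = mex{1} = 0
G(3) = mex{0,0} = 1
G(4) = mex{1,1} = 0
G(5) = mex{0,0,0} = 1
G(6) = mex{1,1,1,0} = 2
G(7) = mex{2,0,0,1} = 3
G(8) = mex{3,1,1,0,0} = 2
G(9) = mex{2,2,0,1,1} = 3
G(10) = mex{3,3,1,0,0} = 2
G(11) = mex{2,2,2,1,1} = 0
G(12) = mex{0,3,3,2,0} = 1
G(13) = mex{1,2,2,3,1} = 0
G(14) = mex{0,0,3,2,2} = 1
G(15) = mex{1,1,2,3,3} = 0
G(16) = mex{0,0,0,2,2} = 1
G(17) = mex{1,1,1,0,3} = 2
G(18) = mex{2,0,0,1,2} = 3
G_B(18) = 3.
Heap C, S = {1, 6}:
n :  0  1  2  3  4  5  6  7  8  9 10 11 12 13 14
G :  0  1  0  1  0  1  2  0  1  0  1  0  1  2  0
G_C(14) = 0.
Combined Grundy value = 1 ⊕ 3 ⊕ 0 = 2.

2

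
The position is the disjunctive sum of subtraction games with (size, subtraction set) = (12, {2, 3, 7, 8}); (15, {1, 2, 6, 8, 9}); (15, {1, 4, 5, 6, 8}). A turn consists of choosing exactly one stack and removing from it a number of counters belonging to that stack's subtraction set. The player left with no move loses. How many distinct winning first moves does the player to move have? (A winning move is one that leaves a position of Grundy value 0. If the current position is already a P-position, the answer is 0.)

4

Stack A, S = {2, 3, 7, 8}:
n :  0  1  2  3  4  5  6  7  8  9 10 11 12
G :  0  0  1  1  2  0  0  1  1  2  0  0  1
G_A(12) = 1.
Stack B, S = {1, 2, 6, 8, 9}:
n :  0  1  2  3  4  5  6  7  8  9 10 11 12 13 14 15
G :  0  1  2  0  1  2  3  0  1  2  0  1  2  3  0  1
G_B(15) = 1.
Stack C, S = {1, 4, 5, 6, 8}:
n :  0  1  2  3  4  5  6  7  8  9 10 11 12 13 14 15
G :  0  1  0  1  2  3  2  3  4  0  1  0  1  2  3  2
G_C(15) = 2.
Combined Grundy value = 1 ⊕ 1 ⊕ 2 = 2.
A winning move leaves total XOR = 0, i.e. changes one component's Grundy value g to g ⊕ X where X is the current total.
Stack A: need g' = 1⊕2 = 3. Options: 12−2→G=0, 12−3→G=2, 12−7→G=0, 12−8→G=2. Hits: 0.
Stack B: need g' = 1⊕2 = 3. Options: 15−1→G=0, 15−2→G=3, 15−6→G=2, 15−8→G=0, 15−9→G=3. Hits: 2.
Stack C: need g' = 2⊕2 = 0. Options: 15−1→G=3, 15−4→G=0, 15−5→G=1, 15−6→G=0, 15−8→G=3. Hits: 2.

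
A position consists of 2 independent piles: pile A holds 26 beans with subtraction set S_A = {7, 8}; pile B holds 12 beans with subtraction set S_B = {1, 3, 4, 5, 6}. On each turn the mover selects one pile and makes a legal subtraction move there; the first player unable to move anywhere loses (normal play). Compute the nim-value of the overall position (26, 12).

Pile A, S = {7, 8}:
G(0) = 0
G(1) = mex{} = 0
G(2) = mex{} = 0
G(3) = mex{} = 0
G(4) = mex{} = 0
G(5) = mex{} = 0
G(6) = mex{} = 0
G(7) = mex{0} = 1
G(8) = mex{0,0} = 1
G(9) = mex{0,0} = 1
G(10) = mex{0,0} = 1
G(11) = mex{0,0} = 1
G(12) = mex{0,0} = 1
G(13) = mex{0,0} = 1
G(14) = mex{1,0} = 2
G(15) = mex{1,1} = 0
G(16) = mex{1,1} = 0
G(17) = mex{1,1} = 0
G(18) = mex{1,1} = 0
G(19) = mex{1,1} = 0
G(20) = mex{1,1} = 0
G(21) = mex{2,1} = 0
G(22) = mex{0,2} = 1
G(23) = mex{0,0} = 1
G(24) = mex{0,0} = 1
G(25) = mex{0,0} = 1
G(26) = mex{0,0} = 1
G_A(26) = 1.
Pile B, S = {1, 3, 4, 5, 6}:
G(0) = 0
G(1) = mex{0} = 1
G(2) = mex{1} = 0
G(3) = mex{0,0} = 1
G(4) = mex{1,1,0} = 2
G(5) = mex{2,0,1,0} = 3
G(6) = mex{3,1,0,1,0} = 2
G(7) = mex{2,2,1,0,1} = 3
G(8) = mex{3,3,2,1,0} = 4
G(9) = mex{4,2,3,2,1} = 0
G(10) = mex{0,3,2,3,2} = 1
G(11) = mex{1,4,3,2,3} = 0
G(12) = mex{0,0,4,3,2} = 1
G_B(12) = 1.
Combined Grundy value = 1 ⊕ 1 = 0.

0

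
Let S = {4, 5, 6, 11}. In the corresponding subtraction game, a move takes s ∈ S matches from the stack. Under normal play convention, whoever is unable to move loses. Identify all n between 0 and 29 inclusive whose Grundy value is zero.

0, 1, 2, 3, 10, 17, 18, 19, 20, 27

n :  0  1  2  3  4  5  6  7  8  9 10 11 12 13 14 15 16 17 18 19 20 21 22 23 24 25 26 27 28 29
G :  0  0  0  0  1  1  1  1  2  2  0  2  3  3  1  3  4  0  0  0  0  1  1  1  1  2  2  0  2  3
P-positions are exactly the n with G(n) = 0.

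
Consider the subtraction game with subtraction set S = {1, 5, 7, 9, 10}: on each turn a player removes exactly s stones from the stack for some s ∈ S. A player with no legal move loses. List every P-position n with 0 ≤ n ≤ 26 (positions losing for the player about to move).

G(0) = 0
G(1) = mex{0} = 1
G(2) = mex{1} = 0
G(3) = mex{0} = 1
G(4) = mex{1} = 0
G(5) = mex{0,0} = 1
G(6) = mex{1,1} = 0
G(7) = mex{0,0,0} = 1
G(8) = mex{1,1,1} = 0
G(9) = mex{0,0,0,0} = 1
G(10) = mex{1,1,1,1,0} = 2
G(11) = mex{2,0,0,0,1} = 3
G(12) = mex{3,1,1,1,0} = 2
G(13) = mex{2,0,0,0,1} = 3
G(14) = mex{3,1,1,1,0} = 2
G(15) = mex{2,2,0,0,1} = 3
G(16) = mex{3,3,1,1,0} = 2
G(17) = mex{2,2,2,0,1} = 3
G(18) = mex{3,3,3,1,0} = 2
G(19) = mex{2,2,2,2,1} = 0
G(20) = mex{0,3,3,3,2} = 1
G(21) = mex{1,2,2,2,3} = 0
G(22) = mex{0,3,3,3,2} = 1
G(23) = mex{1,2,2,2,3} = 0
G(24) = mex{0,0,3,3,2} = 1
G(25) = mex{1,1,2,2,3} = 0
G(26) = mex{0,0,0,3,2} = 1
P-positions are exactly the n with G(n) = 0.

0, 2, 4, 6, 8, 19, 21, 23, 25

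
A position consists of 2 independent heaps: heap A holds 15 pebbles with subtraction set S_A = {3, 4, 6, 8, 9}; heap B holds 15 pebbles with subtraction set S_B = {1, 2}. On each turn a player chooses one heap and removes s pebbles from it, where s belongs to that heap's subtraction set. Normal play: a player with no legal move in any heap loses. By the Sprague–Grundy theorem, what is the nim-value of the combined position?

1

Heap A, S = {3, 4, 6, 8, 9}:
G(0) = 0
G(1) = mex{} = 0
G(2) = mex{} = 0
G(3) = mex{0} = 1
G(4) = mex{0,0} = 1
G(5) = mex{0,0} = 1
G(6) = mex{1,0,0} = 2
G(7) = mex{1,1,0} = 2
G(8) = mex{1,1,0,0} = 2
G(9) = mex{2,1,1,0,0} = 3
G(10) = mex{2,2,1,0,0} = 3
G(11) = mex{2,2,1,1,0} = 3
G(12) = mex{3,2,2,1,1} = 0
G(13) = mex{3,3,2,1,1} = 0
G(14) = mex{3,3,2,2,1} = 0
G(15) = mex{0,3,3,2,2} = 1
G_A(15) = 1.
Heap B, S = {1, 2}:
G(0) = 0
G(1) = mex{0} = 1
G(2) = mex{1,0} = 2
G(3) = mex{2,1} = 0
G(4) = mex{0,2} = 1
G(5) = mex{1,0} = 2
G(6) = mex{2,1} = 0
G(7) = mex{0,2} = 1
G(8) = mex{1,0} = 2
G(9) = mex{2,1} = 0
G(10) = mex{0,2} = 1
G(11) = mex{1,0} = 2
G(12) = mex{2,1} = 0
G(13) = mex{0,2} = 1
G(14) = mex{1,0} = 2
G(15) = mex{2,1} = 0
G_B(15) = 0.
Combined Grundy value = 1 ⊕ 0 = 1.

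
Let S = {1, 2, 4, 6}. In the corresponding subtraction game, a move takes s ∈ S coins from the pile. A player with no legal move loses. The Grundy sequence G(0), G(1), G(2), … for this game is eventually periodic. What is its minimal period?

8

n :  0  1  2  3  4  5  6  7  8  9 10 11 12 13 14 15 16 17
G :  0  1  2  0  1  2  3  4  0  1  2  0  1  2  3  4  0  1
G(n+8) = G(n) holds for n = 0,…,5 (a full window of length max(S) = 6), so the sequence is purely periodic with period 8.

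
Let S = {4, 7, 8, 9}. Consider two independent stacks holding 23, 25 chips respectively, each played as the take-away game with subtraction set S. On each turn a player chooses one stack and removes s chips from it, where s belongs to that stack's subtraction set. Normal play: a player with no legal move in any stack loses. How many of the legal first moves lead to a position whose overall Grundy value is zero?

1

All stacks use S = {4, 7, 8, 9}:
G(0) = 0
G(1) = mex{} = 0
G(2) = mex{} = 0
G(3) = mex{} = 0
G(4) = mex{0} = 1
G(5) = mex{0} = 1
G(6) = mex{0} = 1
G(7) = mex{0,0} = 1
G(8) = mex{1,0,0} = 2
G(9) = mex{1,0,0,0} = 2
G(10) = mex{1,0,0,0} = 2
G(11) = mex{1,1,0,0} = 2
G(12) = mex{2,1,1,0} = 3
G(13) = mex{2,1,1,1} = 0
G(14) = mex{2,1,1,1} = 0
G(15) = mex{2,2,1,1} = 0
G(16) = mex{3,2,2,1} = 0
G(17) = mex{0,2,2,2} = 1
G(18) = mex{0,2,2,2} = 1
G(19) = mex{0,3,2,2} = 1
G(20) = mex{0,0,3,2} = 1
G(21) = mex{1,0,0,3} = 2
G(22) = mex{1,0,0,0} = 2
G(23) = mex{1,0,0,0} = 2
G(24) = mex{1,1,0,0} = 2
G(25) = mex{2,1,1,0} = 3
Stack A: G(23) = 2.
Stack B: G(25) = 3.
Combined Grundy value = 2 ⊕ 3 = 1.
A winning move leaves total XOR = 0, i.e. changes one component's Grundy value g to g ⊕ X where X is the current total.
Stack A: need g' = 2⊕1 = 3. Options: 23−4→G=1, 23−7→G=0, 23−8→G=0, 23−9→G=0. Hits: 0.
Stack B: need g' = 3⊕1 = 2. Options: 25−4→G=2, 25−7→G=1, 25−8→G=1, 25−9→G=0. Hits: 1.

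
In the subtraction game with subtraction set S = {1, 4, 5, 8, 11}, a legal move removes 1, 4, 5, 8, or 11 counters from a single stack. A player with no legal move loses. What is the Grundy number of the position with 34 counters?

1

G(0) = 0
G(1) = mex{0} = 1
G(2) = mex{1} = 0
G(3) = mex{0} = 1
G(4) = mex{1,0} = 2
G(5) = mex{2,1,0} = 3
G(6) = mex{3,0,1} = 2
G(7) = mex{2,1,0} = 3
G(8) = mex{3,2,1,0} = 4
G(9) = mex{4,3,2,1} = 0
G(10) = mex{0,2,3,0} = 1
G(11) = mex{1,3,2,1,0} = 4
G(12) = mex{4,4,3,2,1} = 0
G(13) = mex{0,0,4,3,0} = 1
G(14) = mex{1,1,0,2,1} = 3
G(15) = mex{3,4,1,3,2} = 0
G(16) = mex{0,0,4,4,3} = 1
G(17) = mex{1,1,0,0,2} = 3
G(18) = mex{3,3,1,1,3} = 0
G(19) = mex{0,0,3,4,4} = 1
G(20) = mex{1,1,0,0,0} = 2
G(21) = mex{2,3,1,1,1} = 0
G(22) = mex{0,0,3,3,4} = 1
G(23) = mex{1,1,0,0,0} = 2
G(24) = mex{2,2,1,1,1} = 0
G(25) = mex{0,0,2,3,3} = 1
G(26) = mex{1,1,0,0,0} = 2
G(27) = mex{2,2,1,1,1} = 0
G(28) = mex{0,0,2,2,3} = 1
G(29) = mex{1,1,0,0,0} = 2
G(30) = mex{2,2,1,1,1} = 0
G(31) = mex{0,0,2,2,2} = 1
G(32) = mex{1,1,0,0,0} = 2
G(33) = mex{2,2,1,1,1} = 0
G(34) = mex{0,0,2,2,2} = 1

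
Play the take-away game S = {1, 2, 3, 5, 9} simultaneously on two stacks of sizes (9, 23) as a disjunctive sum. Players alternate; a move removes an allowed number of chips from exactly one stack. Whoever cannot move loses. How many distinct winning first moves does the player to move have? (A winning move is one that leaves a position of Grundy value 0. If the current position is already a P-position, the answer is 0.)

All stacks use S = {1, 2, 3, 5, 9}:
n :  0  1  2  3  4  5  6  7  8  9 10 11 12 13 14 15 16 17 18 19 20 21 22 23
G :  0  1  2  3  0  1  2  3  0  1  2  3  0  1  2  3  0  1  2  3  0  1  2  3
Stack A: G(9) = 1.
Stack B: G(23) = 3.
Combined Grundy value = 1 ⊕ 3 = 2.
A winning move leaves total XOR = 0, i.e. changes one component's Grundy value g to g ⊕ X where X is the current total.
Stack A: need g' = 1⊕2 = 3. Options: 9−1→G=0, 9−2→G=3, 9−3→G=2, 9−5→G=0, 9−9→G=0. Hits: 1.
Stack B: need g' = 3⊕2 = 1. Options: 23−1→G=2, 23−2→G=1, 23−3→G=0, 23−5→G=2, 23−9→G=2. Hits: 1.

2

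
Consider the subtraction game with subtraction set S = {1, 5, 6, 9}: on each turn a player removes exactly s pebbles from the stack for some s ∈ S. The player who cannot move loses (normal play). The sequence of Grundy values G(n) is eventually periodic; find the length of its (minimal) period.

12

G(0) = 0
G(1) = mex{0} = 1
G(2) = mex{1} = 0
G(3) = mex{0} = 1
G(4) = mex{1} = 0
G(5) = mex{0,0} = 1
G(6) = mex{1,1,0} = 2
G(7) = mex{2,0,1} = 3
G(8) = mex{3,1,0} = 2
G(9) = mex{2,0,1,0} = 3
G(10) = mex{3,1,0,1} = 2
G(11) = mex{2,2,1,0} = 3
G(12) = mex{3,3,2,1} = 0
G(13) = mex{0,2,3,0} = 1
G(14) = mex{1,3,2,1} = 0
G(15) = mex{0,2,3,2} = 1
G(16) = mex{1,3,2,3} = 0
G(17) = mex{0,0,3,2} = 1
G(18) = mex{1,1,0,3} = 2
G(19) = mex{2,0,1,2} = 3
G(20) = mex{3,1,0,3} = 2
G(21) = mex{2,0,1,0} = 3
G(22) = mex{3,1,0,1} = 2
G(23) = mex{2,2,1,0} = 3
G(24) = mex{3,3,2,1} = 0
G(25) = mex{0,2,3,0} = 1
G(n+12) = G(n) holds for n = 0,…,8 (a full window of length max(S) = 9), so the sequence is purely periodic with period 12.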